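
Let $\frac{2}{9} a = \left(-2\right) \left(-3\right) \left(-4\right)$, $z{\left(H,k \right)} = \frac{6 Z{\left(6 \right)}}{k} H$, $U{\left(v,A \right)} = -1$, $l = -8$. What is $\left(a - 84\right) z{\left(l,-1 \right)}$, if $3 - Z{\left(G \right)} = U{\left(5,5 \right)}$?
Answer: $-36864$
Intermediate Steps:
$Z{\left(G \right)} = 4$ ($Z{\left(G \right)} = 3 - -1 = 3 + 1 = 4$)
$z{\left(H,k \right)} = \frac{24 H}{k}$ ($z{\left(H,k \right)} = \frac{6 \cdot 4}{k} H = \frac{24}{k} H = \frac{24 H}{k}$)
$a = -108$ ($a = \frac{9 \left(-2\right) \left(-3\right) \left(-4\right)}{2} = \frac{9 \cdot 6 \left(-4\right)}{2} = \frac{9}{2} \left(-24\right) = -108$)
$\left(a - 84\right) z{\left(l,-1 \right)} = \left(-108 - 84\right) 24 \left(-8\right) \frac{1}{-1} = - 192 \cdot 24 \left(-8\right) \left(-1\right) = \left(-192\right) 192 = -36864$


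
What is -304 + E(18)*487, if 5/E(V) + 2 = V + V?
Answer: -7901/34 ≈ -232.38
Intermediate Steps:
E(V) = 5/(-2 + 2*V) (E(V) = 5/(-2 + (V + V)) = 5/(-2 + 2*V))
-304 + E(18)*487 = -304 + (5/(2*(-1 + 18)))*487 = -304 + ((5/2)/17)*487 = -304 + ((5/2)*(1/17))*487 = -304 + (5/34)*487 = -304 + 2435/34 = -7901/34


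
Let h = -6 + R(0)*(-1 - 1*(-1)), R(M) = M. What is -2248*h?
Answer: 13488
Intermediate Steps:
h = -6 (h = -6 + 0*(-1 - 1*(-1)) = -6 + 0*(-1 + 1) = -6 + 0*0 = -6 + 0 = -6)
-2248*h = -2248*(-6) = 13488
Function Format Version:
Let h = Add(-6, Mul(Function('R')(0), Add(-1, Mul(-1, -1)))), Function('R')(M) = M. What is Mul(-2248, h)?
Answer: 13488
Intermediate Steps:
h = -6 (h = Add(-6, Mul(0, Add(-1, Mul(-1, -1)))) = Add(-6, Mul(0, Add(-1, 1))) = Add(-6, Mul(0, 0)) = Add(-6, 0) = -6)
Mul(-2248, h) = Mul(-2248, -6) = 13488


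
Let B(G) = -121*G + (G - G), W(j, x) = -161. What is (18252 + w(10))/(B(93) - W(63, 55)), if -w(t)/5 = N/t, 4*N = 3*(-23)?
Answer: -146085/88736 ≈ -1.6463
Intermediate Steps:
B(G) = -121*G (B(G) = -121*G + 0 = -121*G)
N = -69/4 (N = (3*(-23))/4 = (¼)*(-69) = -69/4 ≈ -17.250)
w(t) = 345/(4*t) (w(t) = -(-345)/(4*t) = 345/(4*t))
(18252 + w(10))/(B(93) - W(63, 55)) = (18252 + (345/4)/10)/(-121*93 - 1*(-161)) = (18252 + (345/4)*(⅒))/(-11253 + 161) = (18252 + 69/8)/(-11092) = (146085/8)*(-1/11092) = -146085/88736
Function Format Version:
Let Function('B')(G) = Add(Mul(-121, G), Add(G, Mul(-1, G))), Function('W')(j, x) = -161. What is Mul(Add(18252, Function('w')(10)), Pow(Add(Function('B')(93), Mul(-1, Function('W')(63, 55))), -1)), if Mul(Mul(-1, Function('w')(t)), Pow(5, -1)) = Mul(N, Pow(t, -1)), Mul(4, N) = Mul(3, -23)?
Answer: Rational(-146085, 88736) ≈ -1.6463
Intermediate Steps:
Function('B')(G) = Mul(-121, G) (Function('B')(G) = Add(Mul(-121, G), 0) = Mul(-121, G))
N = Rational(-69, 4) (N = Mul(Rational(1, 4), Mul(3, -23)) = Mul(Rational(1, 4), -69) = Rational(-69, 4) ≈ -17.250)
Function('w')(t) = Mul(Rational(345, 4), Pow(t, -1)) (Function('w')(t) = Mul(-5, Mul(Rational(-69, 4), Pow(t, -1))) = Mul(Rational(345, 4), Pow(t, -1)))
Mul(Add(18252, Function('w')(10)), Pow(Add(Function('B')(93), Mul(-1, Function('W')(63, 55))), -1)) = Mul(Add(18252, Mul(Rational(345, 4), Pow(10, -1))), Pow(Add(Mul(-121, 93), Mul(-1, -161)), -1)) = Mul(Add(18252, Mul(Rational(345, 4), Rational(1, 10))), Pow(Add(-11253, 161), -1)) = Mul(Add(18252, Rational(69, 8)), Pow(-11092, -1)) = Mul(Rational(146085, 8), Rational(-1, 11092)) = Rational(-146085, 88736)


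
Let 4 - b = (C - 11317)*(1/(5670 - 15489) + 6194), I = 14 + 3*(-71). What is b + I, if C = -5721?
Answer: 1036230247925/9819 ≈ 1.0553e+8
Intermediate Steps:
I = -199 (I = 14 - 213 = -199)
b = 1036232201906/9819 (b = 4 - (-5721 - 11317)*(1/(5670 - 15489) + 6194) = 4 - (-17038)*(1/(-9819) + 6194) = 4 - (-17038)*(-1/9819 + 6194) = 4 - (-17038)*60818885/9819 = 4 - 1*(-1036232162630/9819) = 4 + 1036232162630/9819 = 1036232201906/9819 ≈ 1.0553e+8)
b + I = 1036232201906/9819 - 199 = 1036230247925/9819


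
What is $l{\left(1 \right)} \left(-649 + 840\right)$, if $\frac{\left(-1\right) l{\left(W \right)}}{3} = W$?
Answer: $-573$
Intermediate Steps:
$l{\left(W \right)} = - 3 W$
$l{\left(1 \right)} \left(-649 + 840\right) = \left(-3\right) 1 \left(-649 + 840\right) = \left(-3\right) 191 = -573$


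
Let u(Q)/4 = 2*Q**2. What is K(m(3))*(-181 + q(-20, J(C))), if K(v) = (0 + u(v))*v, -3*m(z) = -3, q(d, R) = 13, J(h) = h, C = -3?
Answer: -1344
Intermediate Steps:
m(z) = 1 (m(z) = -1/3*(-3) = 1)
u(Q) = 8*Q**2 (u(Q) = 4*(2*Q**2) = 8*Q**2)
K(v) = 8*v**3 (K(v) = (0 + 8*v**2)*v = (8*v**2)*v = 8*v**3)
K(m(3))*(-181 + q(-20, J(C))) = (8*1**3)*(-181 + 13) = (8*1)*(-168) = 8*(-168) = -1344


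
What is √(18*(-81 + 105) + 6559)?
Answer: √6991 ≈ 83.612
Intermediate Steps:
√(18*(-81 + 105) + 6559) = √(18*24 + 6559) = √(432 + 6559) = √6991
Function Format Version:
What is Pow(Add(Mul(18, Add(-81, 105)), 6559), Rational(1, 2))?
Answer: Pow(6991, Rational(1, 2)) ≈ 83.612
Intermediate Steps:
Pow(Add(Mul(18, Add(-81, 105)), 6559), Rational(1, 2)) = Pow(Add(Mul(18, 24), 6559), Rational(1, 2)) = Pow(Add(432, 6559), Rational(1, 2)) = Pow(6991, Rational(1, 2))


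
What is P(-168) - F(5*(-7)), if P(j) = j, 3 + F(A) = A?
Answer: -130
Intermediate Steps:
F(A) = -3 + A
P(-168) - F(5*(-7)) = -168 - (-3 + 5*(-7)) = -168 - (-3 - 35) = -168 - 1*(-38) = -168 + 38 = -130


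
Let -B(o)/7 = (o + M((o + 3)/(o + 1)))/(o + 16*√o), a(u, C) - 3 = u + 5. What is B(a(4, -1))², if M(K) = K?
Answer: 31999401/10061584 - 477603*√3/628849 ≈ 1.8649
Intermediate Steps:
a(u, C) = 8 + u (a(u, C) = 3 + (u + 5) = 3 + (5 + u) = 8 + u)
B(o) = -7*(o + (3 + o)/(1 + o))/(o + 16*√o) (B(o) = -7*(o + (o + 3)/(o + 1))/(o + 16*√o) = -7*(o + (3 + o)/(1 + o))/(o + 16*√o))
B(a(4, -1))² = (7*(-3 - (8 + 4) - (8 + 4)*(1 + (8 + 4)))/((1 + (8 + 4))*((8 + 4) + 16*√(8 + 4))))² = (7*(-3 - 1*12 - 1*12*(1 + 12))/((1 + 12)*(12 + 16*√12)))² = (7*(-3 - 12 - 1*12*13)/(13*(12 + 16*(2*√3))))² = (7*(1/13)*(-3 - 12 - 156)/(12 + 32*√3))² = (7*(1/13)*(-171)/(12 + 32*√3))² = (-1197/(13*(12 + 32*√3)))² = 1432809/(169*(12 + 32*√3)²)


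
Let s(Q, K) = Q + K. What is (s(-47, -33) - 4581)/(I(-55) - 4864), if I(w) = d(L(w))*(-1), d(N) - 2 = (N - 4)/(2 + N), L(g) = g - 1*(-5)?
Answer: 37288/38937 ≈ 0.95765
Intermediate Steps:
L(g) = 5 + g (L(g) = g + 5 = 5 + g)
d(N) = 2 + (-4 + N)/(2 + N) (d(N) = 2 + (N - 4)/(2 + N) = 2 + (-4 + N)/(2 + N))
I(w) = -3*(5 + w)/(7 + w) (I(w) = (3*(5 + w)/(2 + (5 + w)))*(-1) = (3*(5 + w)/(7 + w))*(-1) = -3*(5 + w)/(7 + w))
s(Q, K) = K + Q
(s(-47, -33) - 4581)/(I(-55) - 4864) = ((-33 - 47) - 4581)/(3*(-5 - 1*(-55))/(7 - 55) - 4864) = (-80 - 4581)/(3*(-5 + 55)/(-48) - 4864) = -4661/(3*(-1/48)*50 - 4864) = -4661/(-25/8 - 4864) = -4661/(-38937/8) = -4661*(-8/38937) = 37288/38937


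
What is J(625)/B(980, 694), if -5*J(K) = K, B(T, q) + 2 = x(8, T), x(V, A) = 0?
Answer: 125/2 ≈ 62.500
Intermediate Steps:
B(T, q) = -2 (B(T, q) = -2 + 0 = -2)
J(K) = -K/5
J(625)/B(980, 694) = -1/5*625/(-2) = -125*(-1/2) = 125/2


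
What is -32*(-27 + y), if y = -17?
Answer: 1408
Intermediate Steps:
-32*(-27 + y) = -32*(-27 - 17) = -32*(-44) = 1408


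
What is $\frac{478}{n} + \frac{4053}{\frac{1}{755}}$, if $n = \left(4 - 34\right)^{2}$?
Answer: $\frac{1377006989}{450} \approx 3.06 \cdot 10^{6}$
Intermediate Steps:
$n = 900$ ($n = \left(-30\right)^{2} = 900$)
$\frac{478}{n} + \frac{4053}{\frac{1}{755}} = \frac{478}{900} + \frac{4053}{\frac{1}{755}} = 478 \cdot \frac{1}{900} + 4053 \frac{1}{\frac{1}{755}} = \frac{239}{450} + 4053 \cdot 755 = \frac{239}{450} + 3060015 = \frac{1377006989}{450}$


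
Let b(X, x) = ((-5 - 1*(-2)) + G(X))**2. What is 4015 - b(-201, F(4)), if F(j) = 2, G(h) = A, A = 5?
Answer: 4011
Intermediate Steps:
G(h) = 5
b(X, x) = 4 (b(X, x) = ((-5 - 1*(-2)) + 5)**2 = ((-5 + 2) + 5)**2 = (-3 + 5)**2 = 2**2 = 4)
4015 - b(-201, F(4)) = 4015 - 1*4 = 4015 - 4 = 4011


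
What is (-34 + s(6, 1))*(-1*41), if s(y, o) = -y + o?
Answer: 1599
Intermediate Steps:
s(y, o) = o - y
(-34 + s(6, 1))*(-1*41) = (-34 + (1 - 1*6))*(-1*41) = (-34 + (1 - 6))*(-41) = (-34 - 5)*(-41) = -39*(-41) = 1599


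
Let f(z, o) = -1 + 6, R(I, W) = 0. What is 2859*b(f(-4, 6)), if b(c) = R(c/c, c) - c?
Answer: -14295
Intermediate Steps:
f(z, o) = 5
b(c) = -c (b(c) = 0 - c = -c)
2859*b(f(-4, 6)) = 2859*(-1*5) = 2859*(-5) = -14295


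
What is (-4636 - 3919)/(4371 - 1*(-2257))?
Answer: -8555/6628 ≈ -1.2907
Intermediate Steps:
(-4636 - 3919)/(4371 - 1*(-2257)) = -8555/(4371 + 2257) = -8555/6628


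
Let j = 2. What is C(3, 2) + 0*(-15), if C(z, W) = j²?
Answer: 4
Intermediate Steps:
C(z, W) = 4 (C(z, W) = 2² = 4)
C(3, 2) + 0*(-15) = 4 + 0*(-15) = 4 + 0 = 4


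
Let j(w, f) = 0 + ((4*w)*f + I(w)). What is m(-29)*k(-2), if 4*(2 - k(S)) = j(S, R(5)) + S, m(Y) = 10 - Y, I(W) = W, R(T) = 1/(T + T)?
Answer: 624/5 ≈ 124.80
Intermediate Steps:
R(T) = 1/(2*T)
j(w, f) = w + 4*f*w (j(w, f) = 0 + ((4*w)*f + w) = 0 + (4*f*w + w) = 0 + (w + 4*f*w) = w + 4*f*w)
k(S) = 2 - 3*S/5 (k(S) = 2 - (S*(1 + 4*((½)/5)) + S)/4 = 2 - (S*(1 + 4*((½)*(⅕))) + S)/4 = 2 - (S*(1 + 4*(⅒)) + S)/4 = 2 - (S*(1 + ⅖) + S)/4 = 2 - (S*(7/5) + S)/4 = 2 - (7*S/5 + S)/4 = 2 - 3*S/5)
m(-29)*k(-2) = (10 - 1*(-29))*(2 - ⅗*(-2)) = (10 + 29)*(2 + 6/5) = 39*(16/5) = 624/5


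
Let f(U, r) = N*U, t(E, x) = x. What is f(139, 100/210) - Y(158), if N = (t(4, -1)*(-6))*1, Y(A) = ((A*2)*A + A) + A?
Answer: -49410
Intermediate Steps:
Y(A) = 2*A + 2*A**2 (Y(A) = ((2*A)*A + A) + A = (2*A**2 + A) + A = (A + 2*A**2) + A = 2*A + 2*A**2)
N = 6 (N = -1*(-6)*1 = 6*1 = 6)
f(U, r) = 6*U
f(139, 100/210) - Y(158) = 6*139 - 2*158*(1 + 158) = 834 - 2*158*159 = 834 - 1*50244 = 834 - 50244 = -49410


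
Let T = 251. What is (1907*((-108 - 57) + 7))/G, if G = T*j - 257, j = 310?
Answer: -301306/77553 ≈ -3.8852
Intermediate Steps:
G = 77553 (G = 251*310 - 257 = 77810 - 257 = 77553)
(1907*((-108 - 57) + 7))/G = (1907*((-108 - 57) + 7))/77553 = (1907*(-165 + 7))*(1/77553) = (1907*(-158))*(1/77553) = -301306*1/77553 = -301306/77553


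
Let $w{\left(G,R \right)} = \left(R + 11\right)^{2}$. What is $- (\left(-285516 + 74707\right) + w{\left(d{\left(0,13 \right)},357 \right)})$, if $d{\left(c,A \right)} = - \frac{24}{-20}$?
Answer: $75385$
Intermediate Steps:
$d{\left(c,A \right)} = \frac{6}{5}$ ($d{\left(c,A \right)} = \left(-24\right) \left(- \frac{1}{20}\right) = \frac{6}{5}$)
$w{\left(G,R \right)} = \left(11 + R\right)^{2}$
$- (\left(-285516 + 74707\right) + w{\left(d{\left(0,13 \right)},357 \right)}) = - (\left(-285516 + 74707\right) + \left(11 + 357\right)^{2}) = - (-210809 + 368^{2}) = - (-210809 + 135424) = \left(-1\right) \left(-75385\right) = 75385$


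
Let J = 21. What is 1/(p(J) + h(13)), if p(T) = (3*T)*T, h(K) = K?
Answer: 1/1336 ≈ 0.00074850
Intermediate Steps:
p(T) = 3*T²
1/(p(J) + h(13)) = 1/(3*21² + 13) = 1/(3*441 + 13) = 1/(1323 + 13) = 1/1336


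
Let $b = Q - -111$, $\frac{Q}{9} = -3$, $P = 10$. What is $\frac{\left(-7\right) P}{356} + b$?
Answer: $\frac{14917}{178} \approx 83.803$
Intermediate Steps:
$Q = -27$ ($Q = 9 \left(-3\right) = -27$)
$b = 84$ ($b = -27 - -111 = -27 + 111 = 84$)
$\frac{\left(-7\right) P}{356} + b = \frac{\left(-7\right) 10}{356} + 84 = \left(-70\right) \frac{1}{356} + 84 = - \frac{35}{178} + 84 = \frac{14917}{178}$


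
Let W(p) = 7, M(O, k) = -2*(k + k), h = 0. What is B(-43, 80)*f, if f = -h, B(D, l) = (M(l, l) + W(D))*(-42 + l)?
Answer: 0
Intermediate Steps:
M(O, k) = -4*k
B(D, l) = (-42 + l)*(7 - 4*l) (B(D, l) = (-4*l + 7)*(-42 + l) = (7 - 4*l)*(-42 + l) = (-42 + l)*(7 - 4*l))
f = 0 (f = -1*0 = 0)
B(-43, 80)*f = (-294 - 4*80² + 175*80)*0 = (-294 - 4*6400 + 14000)*0 = (-294 - 25600 + 14000)*0 = -11894*0 = 0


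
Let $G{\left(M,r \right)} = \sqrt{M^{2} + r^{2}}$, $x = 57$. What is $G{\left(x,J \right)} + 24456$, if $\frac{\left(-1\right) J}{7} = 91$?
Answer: $24456 + \sqrt{409018} \approx 25096.0$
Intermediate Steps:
$J = -637$ ($J = \left(-7\right) 91 = -637$)
$G{\left(x,J \right)} + 24456 = \sqrt{57^{2} + \left(-637\right)^{2}} + 24456 = \sqrt{3249 + 405769} + 24456 = \sqrt{409018} + 24456 = 24456 + \sqrt{409018}$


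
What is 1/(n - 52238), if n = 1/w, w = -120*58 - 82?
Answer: -7042/367859997 ≈ -1.9143e-5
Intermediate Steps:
w = -7042 (w = -6960 - 82 = -7042)
n = -1/7042 (n = 1/(-7042) = -1/7042 ≈ -0.00014201)
1/(n - 52238) = 1/(-1/7042 - 52238) = 1/(-367859997/7042) = -7042/367859997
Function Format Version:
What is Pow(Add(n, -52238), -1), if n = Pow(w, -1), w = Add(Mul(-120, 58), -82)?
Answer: Rational(-7042, 367859997) ≈ -1.9143e-5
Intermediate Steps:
w = -7042 (w = Add(-6960, -82) = -7042)
n = Rational(-1, 7042) (n = Pow(-7042, -1) = Rational(-1, 7042) ≈ -0.00014201)
Pow(Add(n, -52238), -1) = Pow(Add(Rational(-1, 7042), -52238), -1) = Pow(Rational(-367859997, 7042), -1) = Rational(-7042, 367859997)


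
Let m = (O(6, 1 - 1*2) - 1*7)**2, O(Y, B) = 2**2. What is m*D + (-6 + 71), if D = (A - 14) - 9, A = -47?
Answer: -565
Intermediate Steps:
O(Y, B) = 4
D = -70 (D = (-47 - 14) - 9 = -61 - 9 = -70)
m = 9 (m = (4 - 1*7)**2 = (4 - 7)**2 = (-3)**2 = 9)
m*D + (-6 + 71) = 9*(-70) + (-6 + 71) = -630 + 65 = -565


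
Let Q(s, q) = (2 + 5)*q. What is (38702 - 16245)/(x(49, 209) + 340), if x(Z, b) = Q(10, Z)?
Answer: 22457/683 ≈ 32.880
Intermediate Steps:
Q(s, q) = 7*q
x(Z, b) = 7*Z
(38702 - 16245)/(x(49, 209) + 340) = (38702 - 16245)/(7*49 + 340) = 22457/(343 + 340) = 22457/683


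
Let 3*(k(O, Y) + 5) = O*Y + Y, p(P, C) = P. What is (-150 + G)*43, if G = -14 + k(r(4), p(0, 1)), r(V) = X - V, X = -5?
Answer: -7267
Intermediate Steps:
r(V) = -5 - V
k(O, Y) = -5 + Y/3 + O*Y/3 (k(O, Y) = -5 + (O*Y + Y)/3 = -5 + (Y + O*Y)/3 = -5 + (Y/3 + O*Y/3) = -5 + Y/3 + O*Y/3)
G = -19 (G = -14 + (-5 + (1/3)*0 + (1/3)*(-5 - 1*4)*0) = -14 + (-5 + 0 + (1/3)*(-5 - 4)*0) = -14 + (-5 + 0 + (1/3)*(-9)*0) = -14 + (-5 + 0 + 0) = -14 - 5 = -19)
(-150 + G)*43 = (-150 - 19)*43 = -169*43 = -7267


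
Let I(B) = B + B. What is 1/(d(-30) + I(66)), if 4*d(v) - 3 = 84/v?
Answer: 20/2641 ≈ 0.0075729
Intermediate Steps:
I(B) = 2*B
d(v) = ¾ + 21/v (d(v) = ¾ + (84/v)/4 = ¾ + 21/v)
1/(d(-30) + I(66)) = 1/((¾ + 21/(-30)) + 2*66) = 1/((¾ + 21*(-1/30)) + 132) = 1/((¾ - 7/10) + 132) = 1/(1/20 + 132) = 1/(2641/20) = 20/2641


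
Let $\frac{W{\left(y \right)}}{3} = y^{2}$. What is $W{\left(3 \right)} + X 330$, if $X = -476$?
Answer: $-157053$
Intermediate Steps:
$W{\left(y \right)} = 3 y^{2}$
$W{\left(3 \right)} + X 330 = 3 \cdot 3^{2} - 157080 = 3 \cdot 9 - 157080 = 27 - 157080 = -157053$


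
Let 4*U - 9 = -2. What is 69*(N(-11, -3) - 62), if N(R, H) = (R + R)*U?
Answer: -13869/2 ≈ -6934.5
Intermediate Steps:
U = 7/4 (U = 9/4 + (¼)*(-2) = 9/4 - ½ = 7/4 ≈ 1.7500)
N(R, H) = 7*R/2 (N(R, H) = (R + R)*(7/4) = (2*R)*(7/4) = 7*R/2)
69*(N(-11, -3) - 62) = 69*((7/2)*(-11) - 62) = 69*(-77/2 - 62) = 69*(-201/2) = -13869/2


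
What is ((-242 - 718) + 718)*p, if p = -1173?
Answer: 283866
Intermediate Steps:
((-242 - 718) + 718)*p = ((-242 - 718) + 718)*(-1173) = (-960 + 718)*(-1173) = -242*(-1173) = 283866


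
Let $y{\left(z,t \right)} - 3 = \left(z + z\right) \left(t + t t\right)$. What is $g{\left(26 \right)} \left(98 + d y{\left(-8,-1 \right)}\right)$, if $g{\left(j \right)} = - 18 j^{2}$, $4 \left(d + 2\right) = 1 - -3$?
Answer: $-1155960$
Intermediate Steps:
$d = -1$ ($d = -2 + \frac{1 - -3}{4} = -2 + \frac{1 + 3}{4} = -2 + \frac{1}{4} \cdot 4 = -2 + 1 = -1$)
$y{\left(z,t \right)} = 3 + 2 z \left(t + t^{2}\right)$ ($y{\left(z,t \right)} = 3 + \left(z + z\right) \left(t + t t\right) = 3 + 2 z \left(t + t^{2}\right)$)
$g{\left(26 \right)} \left(98 + d y{\left(-8,-1 \right)}\right) = - 18 \cdot 26^{2} \left(98 - \left(3 + 2 \left(-1\right) \left(-8\right) + 2 \left(-8\right) \left(-1\right)^{2}\right)\right) = \left(-18\right) 676 \left(98 - \left(3 + 16 + 2 \left(-8\right) 1\right)\right) = - 12168 \left(98 - \left(3 + 16 - 16\right)\right) = - 12168 \left(98 - 3\right) = \left(-12168\right) 95 = -1155960$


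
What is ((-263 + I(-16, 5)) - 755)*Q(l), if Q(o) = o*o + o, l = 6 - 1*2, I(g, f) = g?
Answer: -20680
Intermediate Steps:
l = 4 (l = 6 - 2 = 4)
Q(o) = o + o² (Q(o) = o² + o = o + o²)
((-263 + I(-16, 5)) - 755)*Q(l) = ((-263 - 16) - 755)*(4*(1 + 4)) = (-279 - 755)*(4*5) = -1034*20 = -20680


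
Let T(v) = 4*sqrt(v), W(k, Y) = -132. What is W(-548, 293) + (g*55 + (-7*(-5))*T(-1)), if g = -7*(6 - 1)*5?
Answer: -9757 + 140*I ≈ -9757.0 + 140.0*I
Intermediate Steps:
g = -175 (g = -7*5*5 = -35*5 = -175)
W(-548, 293) + (g*55 + (-7*(-5))*T(-1)) = -132 + (-175*55 + (-7*(-5))*(4*sqrt(-1))) = -132 + (-9625 + 35*(4*I)) = -132 + (-9625 + 140*I) = -9757 + 140*I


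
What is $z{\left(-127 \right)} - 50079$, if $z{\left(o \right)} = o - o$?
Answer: $-50079$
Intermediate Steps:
$z{\left(o \right)} = 0$
$z{\left(-127 \right)} - 50079 = 0 - 50079 = -50079$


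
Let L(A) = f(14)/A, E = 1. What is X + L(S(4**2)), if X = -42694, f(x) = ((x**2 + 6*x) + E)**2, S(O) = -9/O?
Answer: -1647622/9 ≈ -1.8307e+5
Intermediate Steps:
f(x) = (1 + x**2 + 6*x)**2 (f(x) = ((x**2 + 6*x) + 1)**2 = (1 + x**2 + 6*x)**2)
L(A) = 78961/A (L(A) = (1 + 14**2 + 6*14)**2/A = (1 + 196 + 84)**2/A = 281**2/A = 78961/A)
X + L(S(4**2)) = -42694 + 78961/((-9/(4**2))) = -42694 + 78961/((-9/16)) = -42694 + 78961/((-9*1/16)) = -42694 + 78961/(-9/16) = -42694 + 78961*(-16/9) = -42694 - 1263376/9 = -1647622/9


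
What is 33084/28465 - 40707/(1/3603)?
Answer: -4174885259181/28465 ≈ -1.4667e+8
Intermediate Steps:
33084/28465 - 40707/(1/3603) = 33084*(1/28465) - 40707/1/3603 = 33084/28465 - 40707*3603 = 33084/28465 - 146667321 = -4174885259181/28465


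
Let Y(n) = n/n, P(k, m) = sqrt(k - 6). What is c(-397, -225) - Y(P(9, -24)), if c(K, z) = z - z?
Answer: -1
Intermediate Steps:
P(k, m) = sqrt(-6 + k)
Y(n) = 1
c(K, z) = 0
c(-397, -225) - Y(P(9, -24)) = 0 - 1*1 = 0 - 1 = -1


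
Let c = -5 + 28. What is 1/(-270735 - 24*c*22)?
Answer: -1/282879 ≈ -3.5351e-6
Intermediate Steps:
c = 23
1/(-270735 - 24*c*22) = 1/(-270735 - 24*23*22) = 1/(-270735 - 552*22) = 1/(-270735 - 1*12144) = 1/(-270735 - 12144) = 1/(-282879) = -1/282879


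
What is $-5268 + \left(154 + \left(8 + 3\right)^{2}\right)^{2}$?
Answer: $70357$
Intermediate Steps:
$-5268 + \left(154 + \left(8 + 3\right)^{2}\right)^{2} = -5268 + \left(154 + 11^{2}\right)^{2} = -5268 + \left(154 + 121\right)^{2} = -5268 + 275^{2} = -5268 + 75625 = 70357$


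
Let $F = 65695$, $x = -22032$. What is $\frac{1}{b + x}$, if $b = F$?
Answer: $\frac{1}{43663} \approx 2.2903 \cdot 10^{-5}$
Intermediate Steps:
$b = 65695$
$\frac{1}{b + x} = \frac{1}{65695 - 22032} = \frac{1}{43663}$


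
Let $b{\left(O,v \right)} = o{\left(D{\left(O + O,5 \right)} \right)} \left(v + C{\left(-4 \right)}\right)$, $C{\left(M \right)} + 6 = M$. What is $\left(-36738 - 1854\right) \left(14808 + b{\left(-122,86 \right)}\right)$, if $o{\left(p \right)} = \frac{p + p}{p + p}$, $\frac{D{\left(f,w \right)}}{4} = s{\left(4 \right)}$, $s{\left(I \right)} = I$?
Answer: $-574403328$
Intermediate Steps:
$C{\left(M \right)} = -6 + M$
$D{\left(f,w \right)} = 16$ ($D{\left(f,w \right)} = 4 \cdot 4 = 16$)
$o{\left(p \right)} = 1$ ($o{\left(p \right)} = \frac{2 p}{2 p} = 2 p \frac{1}{2 p} = 1$)
$b{\left(O,v \right)} = -10 + v$ ($b{\left(O,v \right)} = 1 \left(v - 10\right) = 1 \left(-10 + v\right) = -10 + v$)
$\left(-36738 - 1854\right) \left(14808 + b{\left(-122,86 \right)}\right) = \left(-36738 - 1854\right) \left(14808 + \left(-10 + 86\right)\right) = - 38592 \left(14808 + 76\right) = \left(-38592\right) 14884 = -574403328$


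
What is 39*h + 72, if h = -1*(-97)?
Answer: 3855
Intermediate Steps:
h = 97
39*h + 72 = 39*97 + 72 = 3783 + 72 = 3855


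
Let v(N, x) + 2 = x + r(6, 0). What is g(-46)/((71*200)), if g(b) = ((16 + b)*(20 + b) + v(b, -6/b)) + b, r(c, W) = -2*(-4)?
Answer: 17023/326600 ≈ 0.052122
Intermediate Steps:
r(c, W) = 8
v(N, x) = 6 + x (v(N, x) = -2 + (x + 8) = -2 + (8 + x) = 6 + x)
g(b) = 6 + b - 6/b + (16 + b)*(20 + b) (g(b) = ((16 + b)*(20 + b) + (6 - 6/b)) + b = (6 - 6/b + (16 + b)*(20 + b)) + b = 6 + b - 6/b + (16 + b)*(20 + b))
g(-46)/((71*200)) = (326 + (-46)**2 - 6/(-46) + 37*(-46))/((71*200)) = (326 + 2116 - 6*(-1/46) - 1702)/14200 = (326 + 2116 + 3/23 - 1702)*(1/14200) = (17023/23)*(1/14200) = 17023/326600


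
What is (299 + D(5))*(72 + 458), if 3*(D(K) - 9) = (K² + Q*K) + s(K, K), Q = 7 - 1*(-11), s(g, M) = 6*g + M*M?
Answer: 579820/3 ≈ 1.9327e+5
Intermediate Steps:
s(g, M) = M² + 6*g (s(g, M) = 6*g + M² = M² + 6*g)
Q = 18 (Q = 7 + 11 = 18)
D(K) = 9 + 8*K + 2*K²/3 (D(K) = 9 + ((K² + 18*K) + (K² + 6*K))/3 = 9 + (2*K² + 24*K)/3 = 9 + (8*K + 2*K²/3) = 9 + 8*K + 2*K²/3)
(299 + D(5))*(72 + 458) = (299 + (9 + 8*5 + (⅔)*5²))*(72 + 458) = (299 + (9 + 40 + (⅔)*25))*530 = (299 + (9 + 40 + 50/3))*530 = (299 + 197/3)*530 = (1094/3)*530 = 579820/3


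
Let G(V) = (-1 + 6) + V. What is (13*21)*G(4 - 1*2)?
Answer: 1911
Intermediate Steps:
G(V) = 5 + V
(13*21)*G(4 - 1*2) = (13*21)*(5 + (4 - 1*2)) = 273*(5 + (4 - 2)) = 273*(5 + 2) = 273*7 = 1911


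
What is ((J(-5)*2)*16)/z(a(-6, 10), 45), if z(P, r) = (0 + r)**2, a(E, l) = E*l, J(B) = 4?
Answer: 128/2025 ≈ 0.063210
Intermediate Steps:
z(P, r) = r**2
((J(-5)*2)*16)/z(a(-6, 10), 45) = ((4*2)*16)/(45**2) = (8*16)/2025 = 128*(1/2025) = 128/2025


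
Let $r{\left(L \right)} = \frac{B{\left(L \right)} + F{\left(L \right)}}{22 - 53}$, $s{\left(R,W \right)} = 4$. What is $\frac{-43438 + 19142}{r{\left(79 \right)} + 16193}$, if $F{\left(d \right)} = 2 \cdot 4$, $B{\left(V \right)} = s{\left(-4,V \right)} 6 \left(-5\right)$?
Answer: $- \frac{753176}{502095} \approx -1.5001$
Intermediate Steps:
$B{\left(V \right)} = -120$ ($B{\left(V \right)} = 4 \cdot 6 \left(-5\right) = 24 \left(-5\right) = -120$)
$F{\left(d \right)} = 8$
$r{\left(L \right)} = \frac{112}{31}$ ($r{\left(L \right)} = \frac{-120 + 8}{22 - 53} = - \frac{112}{-31} = \left(-112\right) \left(- \frac{1}{31}\right) = \frac{112}{31}$)
$\frac{-43438 + 19142}{r{\left(79 \right)} + 16193} = \frac{-43438 + 19142}{\frac{112}{31} + 16193} = - \frac{24296}{\frac{502095}{31}} = \left(-24296\right) \frac{31}{502095} = - \frac{753176}{502095}$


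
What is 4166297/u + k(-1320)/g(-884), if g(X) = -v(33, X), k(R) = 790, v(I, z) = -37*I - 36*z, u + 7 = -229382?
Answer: -42560801467/2339997189 ≈ -18.188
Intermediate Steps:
u = -229389 (u = -7 - 229382 = -229389)
g(X) = 1221 + 36*X (g(X) = -(-37*33 - 36*X) = -(-1221 - 36*X) = 1221 + 36*X)
4166297/u + k(-1320)/g(-884) = 4166297/(-229389) + 790/(1221 + 36*(-884)) = 4166297*(-1/229389) + 790/(1221 - 31824) = -4166297/229389 + 790/(-30603) = -4166297/229389 + 790*(-1/30603) = -4166297/229389 - 790/30603 = -42560801467/2339997189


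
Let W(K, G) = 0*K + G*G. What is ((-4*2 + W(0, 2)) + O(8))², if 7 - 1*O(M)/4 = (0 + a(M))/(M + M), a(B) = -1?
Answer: 9409/16 ≈ 588.06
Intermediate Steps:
W(K, G) = G² (W(K, G) = 0 + G² = G²)
O(M) = 28 + 2/M (O(M) = 28 - 4*(0 - 1)/(M + M) = 28 - (-4)/(2*M) = 28 - (-4)*1/(2*M) = 28 - (-2)/M = 28 + 2/M)
((-4*2 + W(0, 2)) + O(8))² = ((-4*2 + 2²) + (28 + 2/8))² = ((-8 + 4) + (28 + 2*(⅛)))² = (-4 + (28 + ¼))² = (-4 + 113/4)² = (97/4)² = 9409/16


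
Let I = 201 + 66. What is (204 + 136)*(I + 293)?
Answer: 190400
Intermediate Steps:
I = 267
(204 + 136)*(I + 293) = (204 + 136)*(267 + 293) = 340*560 = 190400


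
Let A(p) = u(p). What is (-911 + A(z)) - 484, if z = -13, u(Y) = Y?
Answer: -1408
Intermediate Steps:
A(p) = p
(-911 + A(z)) - 484 = (-911 - 13) - 484 = -924 - 484 = -1408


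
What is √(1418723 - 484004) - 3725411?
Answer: -3725411 + √934719 ≈ -3.7244e+6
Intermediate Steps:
√(1418723 - 484004) - 3725411 = √934719 - 3725411 = -3725411 + √934719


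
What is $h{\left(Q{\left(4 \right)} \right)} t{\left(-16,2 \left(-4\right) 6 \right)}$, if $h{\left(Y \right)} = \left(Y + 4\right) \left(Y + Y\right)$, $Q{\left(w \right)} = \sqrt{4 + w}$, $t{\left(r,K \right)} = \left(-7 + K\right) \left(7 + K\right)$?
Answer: $36080 + 36080 \sqrt{2} \approx 87105.0$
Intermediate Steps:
$h{\left(Y \right)} = 2 Y \left(4 + Y\right)$ ($h{\left(Y \right)} = \left(4 + Y\right) 2 Y = 2 Y \left(4 + Y\right)$)
$h{\left(Q{\left(4 \right)} \right)} t{\left(-16,2 \left(-4\right) 6 \right)} = 2 \sqrt{4 + 4} \left(4 + \sqrt{4 + 4}\right) \left(-49 + \left(2 \left(-4\right) 6\right)^{2}\right) = 2 \sqrt{8} \left(4 + \sqrt{8}\right) \left(-49 + \left(\left(-8\right) 6\right)^{2}\right) = 2 \cdot 2 \sqrt{2} \left(4 + 2 \sqrt{2}\right) \left(-49 + \left(-48\right)^{2}\right) = 4 \sqrt{2} \left(4 + 2 \sqrt{2}\right) \left(-49 + 2304\right) = 4 \sqrt{2} \left(4 + 2 \sqrt{2}\right) 2255 = 9020 \sqrt{2} \left(4 + 2 \sqrt{2}\right)$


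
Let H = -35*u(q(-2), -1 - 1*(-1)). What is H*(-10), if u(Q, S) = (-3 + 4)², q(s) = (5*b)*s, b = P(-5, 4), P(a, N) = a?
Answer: 350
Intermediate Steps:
b = -5
q(s) = -25*s (q(s) = (5*(-5))*s = -25*s)
u(Q, S) = 1 (u(Q, S) = 1² = 1)
H = -35 (H = -35*1 = -35)
H*(-10) = -35*(-10) = 350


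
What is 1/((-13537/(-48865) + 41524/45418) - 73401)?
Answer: -1109675285/81449953647422 ≈ -1.3624e-5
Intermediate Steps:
1/((-13537/(-48865) + 41524/45418) - 73401) = 1/((-13537*(-1/48865) + 41524*(1/45418)) - 73401) = 1/((13537/48865 + 20762/22709) - 73401) = 1/(1321946863/1109675285 - 73401) = 1/(-81449953647422/1109675285) = -1109675285/81449953647422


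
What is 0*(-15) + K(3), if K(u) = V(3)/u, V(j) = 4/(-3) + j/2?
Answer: 1/18 ≈ 0.055556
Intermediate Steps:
V(j) = -4/3 + j/2 (V(j) = 4*(-1/3) + j*(1/2) = -4/3 + j/2)
K(u) = 1/(6*u) (K(u) = (-4/3 + (1/2)*3)/u = (-4/3 + 3/2)/u = 1/(6*u))
0*(-15) + K(3) = 0*(-15) + (1/6)/3 = 0 + (1/6)*(1/3) = 0 + 1/18 = 1/18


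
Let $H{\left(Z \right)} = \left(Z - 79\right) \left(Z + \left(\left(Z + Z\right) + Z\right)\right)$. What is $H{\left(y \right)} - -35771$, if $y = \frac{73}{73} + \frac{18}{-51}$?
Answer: $\frac{10279211}{289} \approx 35568.0$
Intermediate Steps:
$y = \frac{11}{17}$ ($y = 73 \cdot \frac{1}{73} + 18 \left(- \frac{1}{51}\right) = 1 - \frac{6}{17} = \frac{11}{17} \approx 0.64706$)
$H{\left(Z \right)} = 4 Z \left(-79 + Z\right)$ ($H{\left(Z \right)} = \left(-79 + Z\right) \left(Z + \left(2 Z + Z\right)\right) = \left(-79 + Z\right) \left(Z + 3 Z\right) = \left(-79 + Z\right) 4 Z = 4 Z \left(-79 + Z\right)$)
$H{\left(y \right)} - -35771 = 4 \cdot \frac{11}{17} \left(-79 + \frac{11}{17}\right) - -35771 = 4 \cdot \frac{11}{17} \left(- \frac{1332}{17}\right) + 35771 = - \frac{58608}{289} + 35771 = \frac{10279211}{289}$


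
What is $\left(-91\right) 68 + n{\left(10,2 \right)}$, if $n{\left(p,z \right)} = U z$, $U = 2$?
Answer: $-6184$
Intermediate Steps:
$n{\left(p,z \right)} = 2 z$
$\left(-91\right) 68 + n{\left(10,2 \right)} = \left(-91\right) 68 + 2 \cdot 2 = -6188 + 4 = -6184$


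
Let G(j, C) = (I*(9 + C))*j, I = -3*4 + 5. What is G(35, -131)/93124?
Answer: 14945/46562 ≈ 0.32097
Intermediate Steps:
I = -7 (I = -12 + 5 = -7)
G(j, C) = j*(-63 - 7*C) (G(j, C) = (-7*(9 + C))*j = (-63 - 7*C)*j = j*(-63 - 7*C))
G(35, -131)/93124 = -7*35*(9 - 131)/93124 = -7*35*(-122)*(1/93124) = 29890*(1/93124) = 14945/46562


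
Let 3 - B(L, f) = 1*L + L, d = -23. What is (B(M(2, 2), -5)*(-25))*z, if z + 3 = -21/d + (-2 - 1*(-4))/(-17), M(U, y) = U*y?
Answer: -107750/391 ≈ -275.58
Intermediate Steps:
z = -862/391 (z = -3 + (-21/(-23) + (-2 - 1*(-4))/(-17)) = -3 + (-21*(-1/23) + (-2 + 4)*(-1/17)) = -3 + (21/23 + 2*(-1/17)) = -3 + (21/23 - 2/17) = -3 + 311/391 = -862/391 ≈ -2.2046)
B(L, f) = 3 - 2*L (B(L, f) = 3 - (1*L + L) = 3 - (L + L) = 3 - 2*L)
(B(M(2, 2), -5)*(-25))*z = ((3 - 4*2)*(-25))*(-862/391) = ((3 - 2*4)*(-25))*(-862/391) = ((3 - 8)*(-25))*(-862/391) = -5*(-25)*(-862/391) = 125*(-862/391) = -107750/391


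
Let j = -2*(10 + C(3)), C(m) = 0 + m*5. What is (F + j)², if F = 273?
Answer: 49729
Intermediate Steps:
C(m) = 5*m (C(m) = 0 + 5*m = 5*m)
j = -50 (j = -2*(10 + 5*3) = -2*(10 + 15) = -2*25 = -50)
(F + j)² = (273 - 50)² = 223² = 49729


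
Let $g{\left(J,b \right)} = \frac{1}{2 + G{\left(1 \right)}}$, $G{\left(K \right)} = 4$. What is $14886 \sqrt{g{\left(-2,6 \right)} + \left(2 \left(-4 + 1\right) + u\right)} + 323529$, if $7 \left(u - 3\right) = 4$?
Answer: $323529 + \frac{2481 i \sqrt{3990}}{7} \approx 3.2353 \cdot 10^{5} + 22388.0 i$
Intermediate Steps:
$u = \frac{25}{7}$ ($u = 3 + \frac{1}{7} \cdot 4 = 3 + \frac{4}{7} = \frac{25}{7} \approx 3.5714$)
$g{\left(J,b \right)} = \frac{1}{6}$ ($g{\left(J,b \right)} = \frac{1}{2 + 4} = \frac{1}{6}$)
$14886 \sqrt{g{\left(-2,6 \right)} + \left(2 \left(-4 + 1\right) + u\right)} + 323529 = 14886 \sqrt{\frac{1}{6} + \left(2 \left(-4 + 1\right) + \frac{25}{7}\right)} + 323529 = 14886 \sqrt{\frac{1}{6} + \left(2 \left(-3\right) + \frac{25}{7}\right)} + 323529 = 14886 \sqrt{\frac{1}{6} + \left(-6 + \frac{25}{7}\right)} + 323529 = 14886 \sqrt{\frac{1}{6} - \frac{17}{7}} + 323529 = 14886 \sqrt{- \frac{95}{42}} + 323529 = 14886 \frac{i \sqrt{3990}}{42} + 323529 = \frac{2481 i \sqrt{3990}}{7} + 323529 = 323529 + \frac{2481 i \sqrt{3990}}{7}$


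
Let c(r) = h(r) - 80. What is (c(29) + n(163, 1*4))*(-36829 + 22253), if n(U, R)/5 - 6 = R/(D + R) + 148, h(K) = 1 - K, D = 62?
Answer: -318573056/33 ≈ -9.6537e+6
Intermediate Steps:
c(r) = -79 - r (c(r) = (1 - r) - 80 = -79 - r)
n(U, R) = 770 + 5*R/(62 + R) (n(U, R) = 30 + 5*(R/(62 + R) + 148) = 30 + 5*(148 + R/(62 + R)) = 30 + (740 + 5*R/(62 + R)) = 770 + 5*R/(62 + R))
(c(29) + n(163, 1*4))*(-36829 + 22253) = ((-79 - 1*29) + 155*(308 + 5*(1*4))/(62 + 1*4))*(-36829 + 22253) = ((-79 - 29) + 155*(308 + 5*4)/(62 + 4))*(-14576) = (-108 + 155*(308 + 20)/66)*(-14576) = (-108 + 155*(1/66)*328)*(-14576) = (-108 + 25420/33)*(-14576) = (21856/33)*(-14576) = -318573056/33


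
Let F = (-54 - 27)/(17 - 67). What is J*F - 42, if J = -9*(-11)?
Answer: 5919/50 ≈ 118.38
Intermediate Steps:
F = 81/50 (F = -81/(-50) = -81*(-1/50) = 81/50 ≈ 1.6200)
J = 99
J*F - 42 = 99*(81/50) - 42 = 8019/50 - 42 = 5919/50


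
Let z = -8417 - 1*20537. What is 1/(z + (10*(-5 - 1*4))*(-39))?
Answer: -1/25444 ≈ -3.9302e-5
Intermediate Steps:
z = -28954 (z = -8417 - 20537 = -28954)
1/(z + (10*(-5 - 1*4))*(-39)) = 1/(-28954 + (10*(-5 - 1*4))*(-39)) = 1/(-28954 + (10*(-5 - 4))*(-39)) = 1/(-28954 + (10*(-9))*(-39)) = 1/(-28954 - 90*(-39)) = 1/(-28954 + 3510) = 1/(-25444) = -1/25444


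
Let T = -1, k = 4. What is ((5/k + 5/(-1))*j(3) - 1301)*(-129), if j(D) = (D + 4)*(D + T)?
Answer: 349203/2 ≈ 1.7460e+5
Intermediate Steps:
j(D) = (-1 + D)*(4 + D) (j(D) = (D + 4)*(D - 1) = (4 + D)*(-1 + D) = (-1 + D)*(4 + D))
((5/k + 5/(-1))*j(3) - 1301)*(-129) = ((5/4 + 5/(-1))*(-4 + 3² + 3*3) - 1301)*(-129) = ((5*(¼) + 5*(-1))*(-4 + 9 + 9) - 1301)*(-129) = ((5/4 - 5)*14 - 1301)*(-129) = (-15/4*14 - 1301)*(-129) = (-105/2 - 1301)*(-129) = -2707/2*(-129) = 349203/2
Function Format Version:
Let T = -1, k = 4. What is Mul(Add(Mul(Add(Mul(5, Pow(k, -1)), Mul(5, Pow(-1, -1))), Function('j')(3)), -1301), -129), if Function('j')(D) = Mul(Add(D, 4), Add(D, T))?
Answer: Rational(349203, 2) ≈ 1.7460e+5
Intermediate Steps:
Function('j')(D) = Mul(Add(-1, D), Add(4, D)) (Function('j')(D) = Mul(Add(D, 4), Add(D, -1)) = Mul(Add(4, D), Add(-1, D)) = Mul(Add(-1, D), Add(4, D)))
Mul(Add(Mul(Add(Mul(5, Pow(k, -1)), Mul(5, Pow(-1, -1))), Function('j')(3)), -1301), -129) = Mul(Add(Mul(Add(Mul(5, Pow(4, -1)), Mul(5, Pow(-1, -1))), Add(-4, Pow(3, 2), Mul(3, 3))), -1301), -129) = Mul(Add(Mul(Add(Mul(5, Rational(1, 4)), Mul(5, -1)), Add(-4, 9, 9)), -1301), -129) = Mul(Add(Mul(Add(Rational(5, 4), -5), 14), -1301), -129) = Mul(Add(Mul(Rational(-15, 4), 14), -1301), -129) = Mul(Add(Rational(-105, 2), -1301), -129) = Mul(Rational(-2707, 2), -129) = Rational(349203, 2)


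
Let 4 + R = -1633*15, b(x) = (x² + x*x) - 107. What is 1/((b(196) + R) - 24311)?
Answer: 1/27915 ≈ 3.5823e-5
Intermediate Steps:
b(x) = -107 + 2*x² (b(x) = (x² + x²) - 107 = 2*x² - 107 = -107 + 2*x²)
R = -24499 (R = -4 - 1633*15 = -4 - 24495 = -24499)
1/((b(196) + R) - 24311) = 1/(((-107 + 2*196²) - 24499) - 24311) = 1/(((-107 + 2*38416) - 24499) - 24311) = 1/(((-107 + 76832) - 24499) - 24311) = 1/((76725 - 24499) - 24311) = 1/(52226 - 24311) = 1/27915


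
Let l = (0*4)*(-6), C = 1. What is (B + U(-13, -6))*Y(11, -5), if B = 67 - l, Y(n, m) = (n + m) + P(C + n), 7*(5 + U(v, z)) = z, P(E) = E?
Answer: 7704/7 ≈ 1100.6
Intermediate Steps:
l = 0 (l = 0*(-6) = 0)
U(v, z) = -5 + z/7
Y(n, m) = 1 + m + 2*n (Y(n, m) = (n + m) + (1 + n) = (m + n) + (1 + n) = 1 + m + 2*n)
B = 67 (B = 67 - 1*0 = 67 + 0 = 67)
(B + U(-13, -6))*Y(11, -5) = (67 + (-5 + (⅐)*(-6)))*(1 - 5 + 2*11) = (67 + (-5 - 6/7))*(1 - 5 + 22) = (67 - 41/7)*18 = (428/7)*18 = 7704/7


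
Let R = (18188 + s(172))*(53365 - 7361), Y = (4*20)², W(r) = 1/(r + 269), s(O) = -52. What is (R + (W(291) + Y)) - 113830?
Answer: 467163823841/560 ≈ 8.3422e+8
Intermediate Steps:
W(r) = 1/(269 + r)
Y = 6400 (Y = 80² = 6400)
R = 834328544 (R = (18188 - 52)*(53365 - 7361) = 18136*46004 = 834328544)
(R + (W(291) + Y)) - 113830 = (834328544 + (1/(269 + 291) + 6400)) - 113830 = (834328544 + (1/560 + 6400)) - 113830 = (834328544 + 3584001/560) - 113830 = 467227568641/560 - 113830 = 467163823841/560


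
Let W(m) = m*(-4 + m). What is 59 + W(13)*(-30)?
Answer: -3451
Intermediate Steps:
59 + W(13)*(-30) = 59 + (13*(-4 + 13))*(-30) = 59 + (13*9)*(-30) = 59 + 117*(-30) = 59 - 3510 = -3451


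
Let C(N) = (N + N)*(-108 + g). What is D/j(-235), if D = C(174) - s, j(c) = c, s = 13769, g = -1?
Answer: 51701/235 ≈ 220.00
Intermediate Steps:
C(N) = -218*N (C(N) = (N + N)*(-108 - 1) = (2*N)*(-109) = -218*N)
D = -51701 (D = -218*174 - 1*13769 = -37932 - 13769 = -51701)
D/j(-235) = -51701/(-235) = -51701*(-1/235) = 51701/235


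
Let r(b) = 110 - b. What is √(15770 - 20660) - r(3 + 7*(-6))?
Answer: -149 + I*√4890 ≈ -149.0 + 69.929*I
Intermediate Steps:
√(15770 - 20660) - r(3 + 7*(-6)) = √(15770 - 20660) - (110 - (3 + 7*(-6))) = √(-4890) - (110 - (3 - 42)) = I*√4890 - (110 - 1*(-39)) = I*√4890 - (110 + 39) = I*√4890 - 1*149 = I*√4890 - 149 = -149 + I*√4890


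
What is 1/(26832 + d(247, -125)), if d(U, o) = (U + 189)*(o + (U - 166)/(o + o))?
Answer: -125/3476158 ≈ -3.5959e-5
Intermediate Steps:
d(U, o) = (189 + U)*(o + (-166 + U)/(2*o)) (d(U, o) = (189 + U)*(o + (-166 + U)/((2*o))) = (189 + U)*(o + (-166 + U)*(1/(2*o))) = (189 + U)*(o + (-166 + U)/(2*o)))
1/(26832 + d(247, -125)) = 1/(26832 + (½)*(-31374 + 247² + 23*247 + 2*(-125)²*(189 + 247))/(-125)) = 1/(26832 + (½)*(-1/125)*(-31374 + 61009 + 5681 + 2*15625*436)) = 1/(26832 + (½)*(-1/125)*(-31374 + 61009 + 5681 + 13625000)) = 1/(26832 + (½)*(-1/125)*13660316) = 1/(26832 - 6830158/125) = 1/(-3476158/125) = -125/3476158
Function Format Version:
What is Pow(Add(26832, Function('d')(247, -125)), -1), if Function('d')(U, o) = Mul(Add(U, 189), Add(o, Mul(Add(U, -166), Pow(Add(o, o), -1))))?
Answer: Rational(-125, 3476158) ≈ -3.5959e-5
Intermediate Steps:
Function('d')(U, o) = Mul(Add(189, U), Add(o, Mul(Rational(1, 2), Pow(o, -1), Add(-166, U)))) (Function('d')(U, o) = Mul(Add(189, U), Add(o, Mul(Add(-166, U), Pow(Mul(2, o), -1)))) = Mul(Add(189, U), Add(o, Mul(Add(-166, U), Mul(Rational(1, 2), Pow(o, -1))))) = Mul(Add(189, U), Add(o, Mul(Rational(1, 2), Pow(o, -1), Add(-166, U)))))
Pow(Add(26832, Function('d')(247, -125)), -1) = Pow(Add(26832, Mul(Rational(1, 2), Pow(-125, -1), Add(-31374, Pow(247, 2), Mul(23, 247), Mul(2, Pow(-125, 2), Add(189, 247))))), -1) = Pow(Add(26832, Mul(Rational(1, 2), Rational(-1, 125), Add(-31374, 61009, 5681, Mul(2, 15625, 436)))), -1) = Pow(Add(26832, Mul(Rational(1, 2), Rational(-1, 125), Add(-31374, 61009, 5681, 13625000))), -1) = Pow(Add(26832, Mul(Rational(1, 2), Rational(-1, 125), 13660316)), -1) = Pow(Add(26832, Rational(-6830158, 125)), -1) = Pow(Rational(-3476158, 125), -1) = Rational(-125, 3476158)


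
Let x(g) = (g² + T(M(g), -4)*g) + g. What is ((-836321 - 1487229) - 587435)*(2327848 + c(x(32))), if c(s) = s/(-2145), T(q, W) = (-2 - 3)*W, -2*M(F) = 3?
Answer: -264276804036728/39 ≈ -6.7763e+12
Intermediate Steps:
M(F) = -3/2 (M(F) = -½*3 = -3/2)
T(q, W) = -5*W
x(g) = g² + 21*g (x(g) = (g² + (-5*(-4))*g) + g = (g² + 20*g) + g = g² + 21*g)
c(s) = -s/2145 (c(s) = s*(-1/2145) = -s/2145)
((-836321 - 1487229) - 587435)*(2327848 + c(x(32))) = ((-836321 - 1487229) - 587435)*(2327848 - 32*(21 + 32)/2145) = (-2323550 - 587435)*(2327848 - 32*53/2145) = -2910985*(2327848 - 1/2145*1696) = -2910985*(2327848 - 1696/2145) = -2910985*4993232264/2145 = -264276804036728/39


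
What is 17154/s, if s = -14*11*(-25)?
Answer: 8577/1925 ≈ 4.4556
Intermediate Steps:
s = 3850 (s = -154*(-25) = 3850)
17154/s = 17154/3850 = 17154*(1/3850) = 8577/1925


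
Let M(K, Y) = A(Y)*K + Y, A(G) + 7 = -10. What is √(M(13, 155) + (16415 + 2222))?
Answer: 7*√379 ≈ 136.28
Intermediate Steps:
A(G) = -17 (A(G) = -7 - 10 = -17)
M(K, Y) = Y - 17*K (M(K, Y) = -17*K + Y = Y - 17*K)
√(M(13, 155) + (16415 + 2222)) = √((155 - 17*13) + (16415 + 2222)) = √((155 - 221) + 18637) = √(-66 + 18637) = √18571 = 7*√379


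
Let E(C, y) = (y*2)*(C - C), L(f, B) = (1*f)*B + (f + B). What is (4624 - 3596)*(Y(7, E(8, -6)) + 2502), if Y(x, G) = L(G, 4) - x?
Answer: 2568972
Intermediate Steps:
L(f, B) = B + f + B*f (L(f, B) = f*B + (B + f) = B*f + (B + f) = B + f + B*f)
E(C, y) = 0 (E(C, y) = (2*y)*0 = 0)
Y(x, G) = 4 - x + 5*G (Y(x, G) = (4 + G + 4*G) - x = (4 + 5*G) - x = 4 - x + 5*G)
(4624 - 3596)*(Y(7, E(8, -6)) + 2502) = (4624 - 3596)*((4 - 1*7 + 5*0) + 2502) = 1028*((4 - 7 + 0) + 2502) = 1028*(-3 + 2502) = 1028*2499 = 2568972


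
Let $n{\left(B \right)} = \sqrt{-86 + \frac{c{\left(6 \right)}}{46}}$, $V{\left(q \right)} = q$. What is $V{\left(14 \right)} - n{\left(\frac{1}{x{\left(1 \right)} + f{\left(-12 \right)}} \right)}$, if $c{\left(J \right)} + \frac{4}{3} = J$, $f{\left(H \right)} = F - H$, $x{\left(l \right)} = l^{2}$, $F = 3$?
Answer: $14 - \frac{i \sqrt{408963}}{69} \approx 14.0 - 9.2681 i$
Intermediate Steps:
$f{\left(H \right)} = 3 - H$
$c{\left(J \right)} = - \frac{4}{3} + J$
$n{\left(B \right)} = \frac{i \sqrt{408963}}{69}$ ($n{\left(B \right)} = \sqrt{-86 + \frac{- \frac{4}{3} + 6}{46}} = \sqrt{-86 + \frac{14}{3} \cdot \frac{1}{46}} = \sqrt{-86 + \frac{7}{69}} = \sqrt{- \frac{5927}{69}} = \frac{i \sqrt{408963}}{69}$)
$V{\left(14 \right)} - n{\left(\frac{1}{x{\left(1 \right)} + f{\left(-12 \right)}} \right)} = 14 - \frac{i \sqrt{408963}}{69}$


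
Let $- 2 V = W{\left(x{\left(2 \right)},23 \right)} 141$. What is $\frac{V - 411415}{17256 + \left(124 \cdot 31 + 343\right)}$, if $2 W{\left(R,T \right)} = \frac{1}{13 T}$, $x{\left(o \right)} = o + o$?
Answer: $- \frac{492052481}{25645828} \approx -19.186$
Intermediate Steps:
$x{\left(o \right)} = 2 o$
$W{\left(R,T \right)} = \frac{1}{26 T}$ ($W{\left(R,T \right)} = \frac{1}{2 \cdot 13 T} = \frac{\frac{1}{13} \frac{1}{T}}{2} = \frac{1}{26 T}$)
$V = - \frac{141}{1196}$ ($V = - \frac{\frac{1}{26 \cdot 23} \cdot 141}{2} = - \frac{\frac{1}{26} \cdot \frac{1}{23} \cdot 141}{2} = - \frac{\frac{1}{598} \cdot 141}{2} = \left(- \frac{1}{2}\right) \frac{141}{598} = - \frac{141}{1196} \approx -0.11789$)
$\frac{V - 411415}{17256 + \left(124 \cdot 31 + 343\right)} = \frac{- \frac{141}{1196} - 411415}{17256 + \left(124 \cdot 31 + 343\right)} = - \frac{492052481}{1196 \left(17256 + \left(3844 + 343\right)\right)} = - \frac{492052481}{1196 \left(17256 + 4187\right)} = - \frac{492052481}{1196 \cdot 21443} = \left(- \frac{492052481}{1196}\right) \frac{1}{21443} = - \frac{492052481}{25645828}$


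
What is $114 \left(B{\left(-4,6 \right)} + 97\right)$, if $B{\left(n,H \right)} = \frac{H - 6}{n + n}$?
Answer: $11058$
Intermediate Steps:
$B{\left(n,H \right)} = \frac{-6 + H}{2 n}$
$114 \left(B{\left(-4,6 \right)} + 97\right) = 114 \left(\frac{-6 + 6}{2 \left(-4\right)} + 97\right) = 114 \left(\frac{1}{2} \left(- \frac{1}{4}\right) 0 + 97\right) = 114 \left(0 + 97\right) = 114 \cdot 97 = 11058$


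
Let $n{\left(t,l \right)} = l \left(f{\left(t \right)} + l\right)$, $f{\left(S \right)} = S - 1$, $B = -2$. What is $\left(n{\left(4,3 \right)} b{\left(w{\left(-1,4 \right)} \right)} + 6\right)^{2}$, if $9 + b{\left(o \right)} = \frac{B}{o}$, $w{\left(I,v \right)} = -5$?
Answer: $\frac{553536}{25} \approx 22141.0$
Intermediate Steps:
$f{\left(S \right)} = -1 + S$
$b{\left(o \right)} = -9 - \frac{2}{o}$
$n{\left(t,l \right)} = l \left(-1 + l + t\right)$ ($n{\left(t,l \right)} = l \left(\left(-1 + t\right) + l\right) = l \left(-1 + l + t\right)$)
$\left(n{\left(4,3 \right)} b{\left(w{\left(-1,4 \right)} \right)} + 6\right)^{2} = \left(3 \left(-1 + 3 + 4\right) \left(-9 - \frac{2}{-5}\right) + 6\right)^{2} = \left(3 \cdot 6 \left(-9 - - \frac{2}{5}\right) + 6\right)^{2} = \left(18 \left(-9 + \frac{2}{5}\right) + 6\right)^{2} = \left(18 \left(- \frac{43}{5}\right) + 6\right)^{2} = \left(- \frac{774}{5} + 6\right)^{2} = \left(- \frac{744}{5}\right)^{2} = \frac{553536}{25}$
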